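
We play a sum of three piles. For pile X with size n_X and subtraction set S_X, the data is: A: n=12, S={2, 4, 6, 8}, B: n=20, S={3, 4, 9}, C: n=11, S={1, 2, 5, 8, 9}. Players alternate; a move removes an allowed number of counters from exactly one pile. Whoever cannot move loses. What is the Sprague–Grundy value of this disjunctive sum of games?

0

Pile A, S = {2, 4, 6, 8}:
n :  0  1  2  3  4  5  6  7  8  9 10 11 12
G :  0  0  1  1  2  2  3  3  4  4  0  0  1
G_A(12) = 1.
Pile B, S = {3, 4, 9}:
G(0) = 0
G(1) = mex{} = 0
G(2) = mex{} = 0
G(3) = mex{0} = 1
G(4) = mex{0,0} = 1
G(5) = mex{0,0} = 1
G(6) = mex{1,0} = 2
G(7) = mex{1,1} = 0
G(8) = mex{1,1} = 0
G(9) = mex{2,1,0} = 3
G(10) = mex{0,2,0} = 1
G(11) = mex{0,0,0} = 1
G(12) = mex{3,0,1} = 2
G(13) = mex{1,3,1} = 0
G(14) = mex{1,1,1} = 0
G(15) = mex{2,1,2} = 0
G(16) = mex{0,2,0} = 1
G(17) = mex{0,0,0} = 1
G(18) = mex{0,0,3} = 1
G(19) = mex{1,0,1} = 2
G(20) = mex{1,1,1} = 0
G_B(20) = 0.
Pile C, S = {1, 2, 5, 8, 9}:
G(0) = 0
G(1) = mex{0} = 1
G(2) = mex{1,0} = 2
G(3) = mex{2,1} = 0
G(4) = mex{0,2} = 1
G(5) = mex{1,0,0} = 2
G(6) = mex{2,1,1} = 0
G(7) = mex{0,2,2} = 1
G(8) = mex{1,0,0,0} = 2
G(9) = mex{2,1,1,1,0} = 3
G(10) = mex{3,2,2,2,1} = 0
G(11) = mex{0,3,0,0,2} = 1
G_C(11) = 1.
Combined Grundy value = 1 ⊕ 0 ⊕ 1 = 0.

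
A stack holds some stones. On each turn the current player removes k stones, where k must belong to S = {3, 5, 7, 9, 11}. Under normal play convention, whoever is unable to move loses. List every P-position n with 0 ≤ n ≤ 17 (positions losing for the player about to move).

0, 1, 2, 14, 15, 16

n :  0  1  2  3  4  5  6  7  8  9 10 11 12 13 14 15 16 17
G :  0  0  0  1  1  1  2  2  2  3  3  3  4  4  0  0  0  1
P-positions are exactly the n with G(n) = 0.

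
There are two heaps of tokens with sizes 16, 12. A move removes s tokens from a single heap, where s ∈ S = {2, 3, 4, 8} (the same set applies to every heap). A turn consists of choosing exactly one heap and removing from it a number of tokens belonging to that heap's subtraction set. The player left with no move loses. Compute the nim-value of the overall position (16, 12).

2

All heaps use S = {2, 3, 4, 8}:
G(0) = 0
G(1) = mex{} = 0
G(2) = mex{0} = 1
G(3) = mex{0,0} = 1
G(4) = mex{1,0,0} = 2
G(5) = mex{1,1,0} = 2
G(6) = mex{2,1,1} = 0
G(7) = mex{2,2,1} = 0
G(8) = mex{0,2,2,0} = 1
G(9) = mex{0,0,2,0} = 1
G(10) = mex{1,0,0,1} = 2
G(11) = mex{1,1,0,1} = 2
G(12) = mex{2,1,1,2} = 0
G(13) = mex{2,2,1,2} = 0
G(14) = mex{0,2,2,0} = 1
G(15) = mex{0,0,2,0} = 1
G(16) = mex{1,0,0,1} = 2
Heap A: G(16) = 2.
Heap B: G(12) = 0.
Combined Grundy value = 2 ⊕ 0 = 2.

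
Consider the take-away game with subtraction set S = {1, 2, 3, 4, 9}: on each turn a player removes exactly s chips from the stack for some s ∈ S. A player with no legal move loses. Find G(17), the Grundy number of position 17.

n :  0  1  2  3  4  5  6  7  8  9 10 11 12 13 14 15 16 17
G :  0  1  2  3  4  0  1  2  3  4  0  1  2  3  4  0  1  2

2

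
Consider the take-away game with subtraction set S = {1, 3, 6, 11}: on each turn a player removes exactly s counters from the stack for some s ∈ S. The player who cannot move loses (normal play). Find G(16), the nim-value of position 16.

0

G(0) = 0
G(1) = mex{0} = 1
G(2) = mex{1} = 0
G(3) = mex{0,0} = 1
G(4) = mex{1,1} = 0
G(5) = mex{0,0} = 1
G(6) = mex{1,1,0} = 2
G(7) = mex{2,0,1} = 3
G(8) = mex{3,1,0} = 2
G(9) = mex{2,2,1} = 0
G(10) = mex{0,3,0} = 1
G(11) = mex{1,2,1,0} = 3
G(12) = mex{3,0,2,1} = 4
G(13) = mex{4,1,3,0} = 2
G(14) = mex{2,3,2,1} = 0
G(15) = mex{0,4,0,0} = 1
G(16) = mex{1,2,1,1} = 0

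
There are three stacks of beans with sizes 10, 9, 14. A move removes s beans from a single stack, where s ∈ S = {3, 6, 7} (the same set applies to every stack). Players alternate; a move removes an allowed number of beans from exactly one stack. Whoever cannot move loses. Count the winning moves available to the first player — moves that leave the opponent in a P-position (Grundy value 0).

All stacks use S = {3, 6, 7}:
n :  0  1  2  3  4  5  6  7  8  9 10 11 12 13 14
G :  0  0  0  1  1  1  2  2  2  3  0  0  0  1  1
Stack A: G(10) = 0.
Stack B: G(9) = 3.
Stack C: G(14) = 1.
Combined Grundy value = 0 ⊕ 3 ⊕ 1 = 2.
A winning move leaves total XOR = 0, i.e. changes one component's Grundy value g to g ⊕ X where X is the current total.
Stack A: need g' = 0⊕2 = 2. Options: 10−3→G=2, 10−6→G=1, 10−7→G=1. Hits: 1.
Stack B: need g' = 3⊕2 = 1. Options: 9−3→G=2, 9−6→G=1, 9−7→G=0. Hits: 1.
Stack C: need g' = 1⊕2 = 3. Options: 14−3→G=0, 14−6→G=2, 14−7→G=2. Hits: 0.

2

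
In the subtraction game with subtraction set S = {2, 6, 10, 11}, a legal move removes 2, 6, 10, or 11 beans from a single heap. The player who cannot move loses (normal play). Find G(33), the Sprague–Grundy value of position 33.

G(0) = 0
G(1) = mex{} = 0
G(2) = mex{0} = 1
G(3) = mex{0} = 1
G(4) = mex{1} = 0
G(5) = mex{1} = 0
G(6) = mex{0,0} = 1
G(7) = mex{0,0} = 1
G(8) = mex{1,1} = 0
G(9) = mex{1,1} = 0
G(10) = mex{0,0,0} = 1
G(11) = mex{0,0,0,0} = 1
G(12) = mex{1,1,1,0} = 2
G(13) = mex{1,1,1,1} = 0
G(14) = mex{2,0,0,1} = 3
G(15) = mex{0,0,0,0} = 1
G(16) = mex{3,1,1,0} = 2
G(17) = mex{1,1,1,1} = 0
G(18) = mex{2,2,0,1} = 3
G(19) = mex{0,0,0,0} = 1
G(20) = mex{3,3,1,0} = 2
G(21) = mex{1,1,1,1} = 0
G(22) = mex{2,2,2,1} = 0
G(23) = mex{0,0,0,2} = 1
G(24) = mex{0,3,3,0} = 1
G(25) = mex{1,1,1,3} = 0
G(26) = mex{1,2,2,1} = 0
G(27) = mex{0,0,0,2} = 1
G(28) = mex{0,0,3,0} = 1
G(29) = mex{1,1,1,3} = 0
G(30) = mex{1,1,2,1} = 0
G(31) = mex{0,0,0,2} = 1
G(32) = mex{0,0,0,0} = 1
G(33) = mex{1,1,1,0} = 2

2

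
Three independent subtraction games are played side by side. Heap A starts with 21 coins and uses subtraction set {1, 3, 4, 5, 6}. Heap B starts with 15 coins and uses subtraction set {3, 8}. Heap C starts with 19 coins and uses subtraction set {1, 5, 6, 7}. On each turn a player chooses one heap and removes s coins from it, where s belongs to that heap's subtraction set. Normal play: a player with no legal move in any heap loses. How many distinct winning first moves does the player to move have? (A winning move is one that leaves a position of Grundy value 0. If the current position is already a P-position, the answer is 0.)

3

Heap A, S = {1, 3, 4, 5, 6}:
G(0) = 0
G(1) = mex{0} = 1
G(2) = mex{1} = 0
G(3) = mex{0,0} = 1
G(4) = mex{1,1,0} = 2
G(5) = mex{2,0,1,0} = 3
G(6) = mex{3,1,0,1,0} = 2
G(7) = mex{2,2,1,0,1} = 3
G(8) = mex{3,3,2,1,0} = 4
G(9) = mex{4,2,3,2,1} = 0
G(10) = mex{0,3,2,3,2} = 1
G(11) = mex{1,4,3,2,3} = 0
G(12) = mex{0,0,4,3,2} = 1
G(13) = mex{1,1,0,4,3} = 2
G(14) = mex{2,0,1,0,4} = 3
G(15) = mex{3,1,0,1,0} = 2
G(16) = mex{2,2,1,0,1} = 3
G(17) = mex{3,3,2,1,0} = 4
G(18) = mex{4,2,3,2,1} = 0
G(19) = mex{0,3,2,3,2} = 1
G(20) = mex{1,4,3,2,3} = 0
G(21) = mex{0,0,4,3,2} = 1
G_A(21) = 1.
Heap B, S = {3, 8}:
G(0) = 0
G(1) = mex{} = 0
G(2) = mex{} = 0
G(3) = mex{0} = 1
G(4) = mex{0} = 1
G(5) = mex{0} = 1
G(6) = mex{1} = 0
G(7) = mex{1} = 0
G(8) = mex{1,0} = 2
G(9) = mex{0,0} = 1
G(10) = mex{0,0} = 1
G(11) = mex{2,1} = 0
G(12) = mex{1,1} = 0
G(13) = mex{1,1} = 0
G(14) = mex{0,0} = 1
G(15) = mex{0,0} = 1
G_B(15) = 1.
Heap C, S = {1, 5, 6, 7}:
n :  0  1  2  3  4  5  6  7  8  9 10 11 12 13 14 15 16 17 18 19
G :  0  1  0  1  0  1  2  3  2  3  2  3  0  1  0  1  0  1  2  3
G_C(19) = 3.
Combined Grundy value = 1 ⊕ 1 ⊕ 3 = 3.
A winning move leaves total XOR = 0, i.e. changes one component's Grundy value g to g ⊕ X where X is the current total.
Heap A: need g' = 1⊕3 = 2. Options: 21−1→G=0, 21−3→G=0, 21−4→G=4, 21−5→G=3, 21−6→G=2. Hits: 1.
Heap B: need g' = 1⊕3 = 2. Options: 15−3→G=0, 15−8→G=0. Hits: 0.
Heap C: need g' = 3⊕3 = 0. Options: 19−1→G=2, 19−5→G=0, 19−6→G=1, 19−7→G=0. Hits: 2.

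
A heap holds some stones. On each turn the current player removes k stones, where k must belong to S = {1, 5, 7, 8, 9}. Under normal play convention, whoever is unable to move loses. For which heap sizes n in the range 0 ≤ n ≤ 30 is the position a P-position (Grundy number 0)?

0, 2, 4, 6, 16, 18, 20, 22

n :  0  1  2  3  4  5  6  7  8  9 10 11 12 13 14 15 16 17 18 19 20 21 22 23 24 25 26 27 28 29 30
G :  0  1  0  1  0  1  0  1  2  3  2  3  2  3  2  3  0  1  0  1  0  1  0  1  2  3  2  3  2  3  2
P-positions are exactly the n with G(n) = 0.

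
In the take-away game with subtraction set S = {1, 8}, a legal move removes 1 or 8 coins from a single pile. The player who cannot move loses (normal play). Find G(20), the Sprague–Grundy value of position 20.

0

G(0) = 0
G(1) = mex{0} = 1
G(2) = mex{1} = 0
G(3) = mex{0} = 1
G(4) = mex{1} = 0
G(5) = mex{0} = 1
G(6) = mex{1} = 0
G(7) = mex{0} = 1
G(8) = mex{1,0} = 2
G(9) = mex{2,1} = 0
G(10) = mex{0,0} = 1
G(11) = mex{1,1} = 0
G(12) = mex{0,0} = 1
G(13) = mex{1,1} = 0
G(14) = mex{0,0} = 1
G(15) = mex{1,1} = 0
G(16) = mex{0,2} = 1
G(17) = mex{1,0} = 2
G(18) = mex{2,1} = 0
G(19) = mex{0,0} = 1
G(20) = mex{1,1} = 0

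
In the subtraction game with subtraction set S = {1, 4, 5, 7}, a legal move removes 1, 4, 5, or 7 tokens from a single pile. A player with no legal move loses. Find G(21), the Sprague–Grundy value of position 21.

3

n :  0  1  2  3  4  5  6  7  8  9 10 11 12 13 14 15 16 17 18 19 20 21
G :  0  1  0  1  2  3  2  3  0  1  0  1  2  3  2  3  0  1  0  1  2  3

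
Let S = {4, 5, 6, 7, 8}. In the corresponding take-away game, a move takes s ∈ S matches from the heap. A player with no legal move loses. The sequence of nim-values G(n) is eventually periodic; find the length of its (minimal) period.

12

n :  0  1  2  3  4  5  6  7  8  9 10 11 12 13 14 15 16 17 18 19 20 21 22 23 24 25
G :  0  0  0  0  1  1  1  1  2  2  2  2  0  0  0  0  1  1  1  1  2  2  2  2  0  0
G(n+12) = G(n) holds for n = 0,…,7 (a full window of length max(S) = 8), so the sequence is purely periodic with period 12.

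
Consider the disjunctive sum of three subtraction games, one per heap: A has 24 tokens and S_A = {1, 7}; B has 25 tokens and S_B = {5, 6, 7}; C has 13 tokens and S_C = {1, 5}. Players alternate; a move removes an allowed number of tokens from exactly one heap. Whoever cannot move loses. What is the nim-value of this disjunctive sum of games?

1

Heap A, S = {1, 7}:
G(0) = 0
G(1) = mex{0} = 1
G(2) = mex{1} = 0
G(3) = mex{0} = 1
G(4) = mex{1} = 0
G(5) = mex{0} = 1
G(6) = mex{1} = 0
G(7) = mex{0,0} = 1
G(8) = mex{1,1} = 0
G(9) = mex{0,0} = 1
G(10) = mex{1,1} = 0
G(11) = mex{0,0} = 1
G(12) = mex{1,1} = 0
G(13) = mex{0,0} = 1
G(14) = mex{1,1} = 0
G(15) = mex{0,0} = 1
G(16) = mex{1,1} = 0
G(17) = mex{0,0} = 1
G(18) = mex{1,1} = 0
G(19) = mex{0,0} = 1
G(20) = mex{1,1} = 0
G(21) = mex{0,0} = 1
G(22) = mex{1,1} = 0
G(23) = mex{0,0} = 1
G(24) = mex{1,1} = 0
G_A(24) = 0.
Heap B, S = {5, 6, 7}:
n :  0  1  2  3  4  5  6  7  8  9 10 11 12 13 14 15 16 17 18 19 20 21 22 23 24 25
G :  0  0  0  0  0  1  1  1  1  1  2  2  0  0  0  0  0  1  1  1  1  1  2  2  0  0
G_B(25) = 0.
Heap C, S = {1, 5}:
n :  0  1  2  3  4  5  6  7  8  9 10 11 12 13
G :  0  1  0  1  0  1  0  1  0  1  0  1  0  1
G_C(13) = 1.
Combined Grundy value = 0 ⊕ 0 ⊕ 1 = 1.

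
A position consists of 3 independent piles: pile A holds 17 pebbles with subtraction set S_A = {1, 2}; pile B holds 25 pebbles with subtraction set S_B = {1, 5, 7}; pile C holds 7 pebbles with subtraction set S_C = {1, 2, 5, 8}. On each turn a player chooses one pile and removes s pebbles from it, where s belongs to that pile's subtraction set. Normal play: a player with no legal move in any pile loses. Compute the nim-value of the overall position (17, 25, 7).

Pile A, S = {1, 2}:
G(0) = 0
G(1) = mex{0} = 1
G(2) = mex{1,0} = 2
G(3) = mex{2,1} = 0
G(4) = mex{0,2} = 1
G(5) = mex{1,0} = 2
G(6) = mex{2,1} = 0
G(7) = mex{0,2} = 1
G(8) = mex{1,0} = 2
G(9) = mex{2,1} = 0
G(10) = mex{0,2} = 1
G(11) = mex{1,0} = 2
G(12) = mex{2,1} = 0
G(13) = mex{0,2} = 1
G(14) = mex{1,0} = 2
G(15) = mex{2,1} = 0
G(16) = mex{0,2} = 1
G(17) = mex{1,0} = 2
G_A(17) = 2.
Pile B, S = {1, 5, 7}:
G(0) = 0
G(1) = mex{0} = 1
G(2) = mex{1} = 0
G(3) = mex{0} = 1
G(4) = mex{1} = 0
G(5) = mex{0,0} = 1
G(6) = mex{1,1} = 0
G(7) = mex{0,0,0} = 1
G(8) = mex{1,1,1} = 0
G(9) = mex{0,0,0} = 1
G(10) = mex{1,1,1} = 0
G(11) = mex{0,0,0} = 1
G(12) = mex{1,1,1} = 0
G(13) = mex{0,0,0} = 1
G(14) = mex{1,1,1} = 0
G(15) = mex{0,0,0} = 1
G(16) = mex{1,1,1} = 0
G(17) = mex{0,0,0} = 1
G(18) = mex{1,1,1} = 0
G(19) = mex{0,0,0} = 1
G(20) = mex{1,1,1} = 0
G(21) = mex{0,0,0} = 1
G(22) = mex{1,1,1} = 0
G(23) = mex{0,0,0} = 1
G(24) = mex{1,1,1} = 0
G(25) = mex{0,0,0} = 1
G_B(25) = 1.
Pile C, S = {1, 2, 5, 8}:
n : 0 1 2 3 4 5 6 7
G : 0 1 2 0 1 2 0 1
G_C(7) = 1.
Combined Grundy value = 2 ⊕ 1 ⊕ 1 = 2.

2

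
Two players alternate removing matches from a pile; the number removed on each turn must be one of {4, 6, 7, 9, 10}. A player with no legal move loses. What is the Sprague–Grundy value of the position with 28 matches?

0

n :  0  1  2  3  4  5  6  7  8  9 10 11 12 13 14 15 16 17 18 19 20 21 22 23 24 25 26 27 28
G :  0  0  0  0  1  1  1  1  2  2  2  2  3  3  0  0  0  0  1  1  1  1  2  2  2  2  3  3  0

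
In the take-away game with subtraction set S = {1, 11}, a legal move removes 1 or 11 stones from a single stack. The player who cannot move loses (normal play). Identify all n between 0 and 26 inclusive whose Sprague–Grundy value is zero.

0, 2, 4, 6, 8, 10, 12, 14, 16, 18, 20, 22, 24, 26

G(0) = 0
G(1) = mex{0} = 1
G(2) = mex{1} = 0
G(3) = mex{0} = 1
G(4) = mex{1} = 0
G(5) = mex{0} = 1
G(6) = mex{1} = 0
G(7) = mex{0} = 1
G(8) = mex{1} = 0
G(9) = mex{0} = 1
G(10) = mex{1} = 0
G(11) = mex{0,0} = 1
G(12) = mex{1,1} = 0
G(13) = mex{0,0} = 1
G(14) = mex{1,1} = 0
G(15) = mex{0,0} = 1
G(16) = mex{1,1} = 0
G(17) = mex{0,0} = 1
G(18) = mex{1,1} = 0
G(19) = mex{0,0} = 1
G(20) = mex{1,1} = 0
G(21) = mex{0,0} = 1
G(22) = mex{1,1} = 0
G(23) = mex{0,0} = 1
G(24) = mex{1,1} = 0
G(25) = mex{0,0} = 1
G(26) = mex{1,1} = 0
P-positions are exactly the n with G(n) = 0.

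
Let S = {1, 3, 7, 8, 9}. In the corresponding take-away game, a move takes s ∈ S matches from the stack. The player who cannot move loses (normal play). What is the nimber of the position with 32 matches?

0

G(0) = 0
G(1) = mex{0} = 1
G(2) = mex{1} = 0
G(3) = mex{0,0} = 1
G(4) = mex{1,1} = 0
G(5) = mex{0,0} = 1
G(6) = mex{1,1} = 0
G(7) = mex{0,0,0} = 1
G(8) = mex{1,1,1,0} = 2
G(9) = mex{2,0,0,1,0} = 3
G(10) = mex{3,1,1,0,1} = 2
G(11) = mex{2,2,0,1,0} = 3
G(12) = mex{3,3,1,0,1} = 2
G(13) = mex{2,2,0,1,0} = 3
G(14) = mex{3,3,1,0,1} = 2
G(15) = mex{2,2,2,1,0} = 3
G(16) = mex{3,3,3,2,1} = 0
G(17) = mex{0,2,2,3,2} = 1
G(18) = mex{1,3,3,2,3} = 0
G(19) = mex{0,0,2,3,2} = 1
G(20) = mex{1,1,3,2,3} = 0
G(21) = mex{0,0,2,3,2} = 1
G(22) = mex{1,1,3,2,3} = 0
G(23) = mex{0,0,0,3,2} = 1
G(24) = mex{1,1,1,0,3} = 2
G(25) = mex{2,0,0,1,0} = 3
G(26) = mex{3,1,1,0,1} = 2
G(27) = mex{2,2,0,1,0} = 3
G(28) = mex{3,3,1,0,1} = 2
G(29) = mex{2,2,0,1,0} = 3
G(30) = mex{3,3,1,0,1} = 2
G(31) = mex{2,2,2,1,0} = 3
G(32) = mex{3,3,3,2,1} = 0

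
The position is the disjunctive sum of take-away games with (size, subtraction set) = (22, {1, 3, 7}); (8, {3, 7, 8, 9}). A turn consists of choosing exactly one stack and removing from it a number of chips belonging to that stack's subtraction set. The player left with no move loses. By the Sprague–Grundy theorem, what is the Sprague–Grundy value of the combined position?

2

Stack A, S = {1, 3, 7}:
n :  0  1  2  3  4  5  6  7  8  9 10 11 12 13 14 15 16 17 18 19 20 21 22
G :  0  1  0  1  0  1  0  1  0  1  0  1  0  1  0  1  0  1  0  1  0  1  0
G_A(22) = 0.
Stack B, S = {3, 7, 8, 9}:
n : 0 1 2 3 4 5 6 7 8
G : 0 0 0 1 1 1 0 2 2
G_B(8) = 2.
Combined Grundy value = 0 ⊕ 2 = 2.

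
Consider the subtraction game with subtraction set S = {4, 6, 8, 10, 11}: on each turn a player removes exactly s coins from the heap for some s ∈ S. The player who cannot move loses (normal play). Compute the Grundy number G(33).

0

n :  0  1  2  3  4  5  6  7  8  9 10 11 12 13 14 15 16 17 18 19 20 21 22 23 24 25 26 27 28 29 30 31 32 33
G :  0  0  0  0  1  1  1  1  2  2  2  2  3  3  3  0  0  0  0  1  1  1  1  2  2  2  2  3  3  3  0  0  0  0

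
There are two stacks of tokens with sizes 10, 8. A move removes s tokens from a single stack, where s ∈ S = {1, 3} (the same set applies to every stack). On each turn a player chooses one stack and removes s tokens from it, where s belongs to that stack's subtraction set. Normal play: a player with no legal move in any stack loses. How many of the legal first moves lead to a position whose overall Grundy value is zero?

All stacks use S = {1, 3}:
G(0) = 0
G(1) = mex{0} = 1
G(2) = mex{1} = 0
G(3) = mex{0,0} = 1
G(4) = mex{1,1} = 0
G(5) = mex{0,0} = 1
G(6) = mex{1,1} = 0
G(7) = mex{0,0} = 1
G(8) = mex{1,1} = 0
G(9) = mex{0,0} = 1
G(10) = mex{1,1} = 0
Stack A: G(10) = 0.
Stack B: G(8) = 0.
Combined Grundy value = 0 ⊕ 0 = 0.
A winning move leaves total XOR = 0, i.e. changes one component's Grundy value g to g ⊕ X where X is the current total.
Stack A: target g' = 0⊕0 = 0, but every legal move changes the Grundy value (mex property), so 0 moves.
Stack B: target g' = 0⊕0 = 0, but every legal move changes the Grundy value (mex property), so 0 moves.

0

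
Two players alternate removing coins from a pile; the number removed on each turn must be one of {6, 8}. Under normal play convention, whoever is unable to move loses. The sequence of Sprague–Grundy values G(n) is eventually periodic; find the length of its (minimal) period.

14

n :  0  1  2  3  4  5  6  7  8  9 10 11 12 13 14 15 16 17 18 19 20 21 22 23 24 25 26 27 28 29
G :  0  0  0  0  0  0  1  1  1  1  1  1  2  2  0  0  0  0  0  0  1  1  1  1  1  1  2  2  0  0
G(n+14) = G(n) holds for n = 0,…,7 (a full window of length max(S) = 8), so the sequence is purely periodic with period 14.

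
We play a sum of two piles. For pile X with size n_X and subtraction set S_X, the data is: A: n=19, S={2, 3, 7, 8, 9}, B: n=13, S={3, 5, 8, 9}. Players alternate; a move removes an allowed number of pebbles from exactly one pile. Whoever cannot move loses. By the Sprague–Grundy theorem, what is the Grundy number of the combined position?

Pile A, S = {2, 3, 7, 8, 9}:
G(0) = 0
G(1) = mex{} = 0
G(2) = mex{0} = 1
G(3) = mex{0,0} = 1
G(4) = mex{1,0} = 2
G(5) = mex{1,1} = 0
G(6) = mex{2,1} = 0
G(7) = mex{0,2,0} = 1
G(8) = mex{0,0,0,0} = 1
G(9) = mex{1,0,1,0,0} = 2
G(10) = mex{1,1,1,1,0} = 2
G(11) = mex{2,1,2,1,1} = 0
G(12) = mex{2,2,0,2,1} = 3
G(13) = mex{0,2,0,0,2} = 1
G(14) = mex{3,0,1,0,0} = 2
G(15) = mex{1,3,1,1,0} = 2
G(16) = mex{2,1,2,1,1} = 0
G(17) = mex{2,2,2,2,1} = 0
G(18) = mex{0,2,0,2,2} = 1
G(19) = mex{0,0,3,0,2} = 1
G_A(19) = 1.
Pile B, S = {3, 5, 8, 9}:
n :  0  1  2  3  4  5  6  7  8  9 10 11 12 13
G :  0  0  0  1  1  1  2  2  2  3  3  3  0  0
G_B(13) = 0.
Combined Grundy value = 1 ⊕ 0 = 1.

1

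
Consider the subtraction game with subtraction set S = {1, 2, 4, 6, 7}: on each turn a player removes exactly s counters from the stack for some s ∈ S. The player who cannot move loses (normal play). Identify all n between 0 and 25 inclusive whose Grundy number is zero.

0, 3, 8, 11, 16, 19, 24

n :  0  1  2  3  4  5  6  7  8  9 10 11 12 13 14 15 16 17 18 19 20 21 22 23 24 25
G :  0  1  2  0  1  2  3  4  0  1  2  0  1  2  3  4  0  1  2  0  1  2  3  4  0  1
P-positions are exactly the n with G(n) = 0.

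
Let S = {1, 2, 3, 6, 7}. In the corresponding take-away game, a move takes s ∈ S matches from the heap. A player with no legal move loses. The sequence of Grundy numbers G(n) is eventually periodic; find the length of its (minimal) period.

4

G(0) = 0
G(1) = mex{0} = 1
G(2) = mex{1,0} = 2
G(3) = mex{2,1,0} = 3
G(4) = mex{3,2,1} = 0
G(5) = mex{0,3,2} = 1
G(6) = mex{1,0,3,0} = 2
G(7) = mex{2,1,0,1,0} = 3
G(8) = mex{3,2,1,2,1} = 0
G(9) = mex{0,3,2,3,2} = 1
G(10) = mex{1,0,3,0,3} = 2
G(11) = mex{2,1,0,1,0} = 3
G(12) = mex{3,2,1,2,1} = 0
G(13) = mex{0,3,2,3,2} = 1
G(14) = mex{1,0,3,0,3} = 2
G(n+4) = G(n) holds for n = 0,…,6 (a full window of length max(S) = 7), so the sequence is purely periodic with period 4.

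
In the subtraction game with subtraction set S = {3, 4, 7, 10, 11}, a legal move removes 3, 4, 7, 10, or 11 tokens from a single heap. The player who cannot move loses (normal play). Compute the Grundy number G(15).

n :  0  1  2  3  4  5  6  7  8  9 10 11 12 13 14 15
G :  0  0  0  1  1  1  2  2  2  3  3  3  4  4  0  0

0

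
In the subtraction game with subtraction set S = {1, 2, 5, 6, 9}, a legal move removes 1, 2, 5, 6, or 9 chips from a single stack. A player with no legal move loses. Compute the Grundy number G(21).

G(0) = 0
G(1) = mex{0} = 1
G(2) = mex{1,0} = 2
G(3) = mex{2,1} = 0
G(4) = mex{0,2} = 1
G(5) = mex{1,0,0} = 2
G(6) = mex{2,1,1,0} = 3
G(7) = mex{3,2,2,1} = 0
G(8) = mex{0,3,0,2} = 1
G(9) = mex{1,0,1,0,0} = 2
G(10) = mex{2,1,2,1,1} = 0
G(11) = mex{0,2,3,2,2} = 1
G(12) = mex{1,0,0,3,0} = 2
G(13) = mex{2,1,1,0,1} = 3
G(14) = mex{3,2,2,1,2} = 0
G(15) = mex{0,3,0,2,3} = 1
G(16) = mex{1,0,1,0,0} = 2
G(17) = mex{2,1,2,1,1} = 0
G(18) = mex{0,2,3,2,2} = 1
G(19) = mex{1,0,0,3,0} = 2
G(20) = mex{2,1,1,0,1} = 3
G(21) = mex{3,2,2,1,2} = 0

0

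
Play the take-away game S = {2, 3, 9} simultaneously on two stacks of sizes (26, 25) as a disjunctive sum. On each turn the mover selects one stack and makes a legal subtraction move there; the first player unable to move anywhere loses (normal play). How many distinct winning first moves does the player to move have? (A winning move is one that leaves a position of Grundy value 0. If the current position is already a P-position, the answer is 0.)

1

All stacks use S = {2, 3, 9}:
n :  0  1  2  3  4  5  6  7  8  9 10 11 12 13 14 15 16 17 18 19 20 21 22 23 24 25 26
G :  0  0  1  1  2  0  0  1  1  2  2  0  0  1  1  2  0  0  1  1  2  2  0  0  1  1  2
Stack A: G(26) = 2.
Stack B: G(25) = 1.
Combined Grundy value = 2 ⊕ 1 = 3.
A winning move leaves total XOR = 0, i.e. changes one component's Grundy value g to g ⊕ X where X is the current total.
Stack A: need g' = 2⊕3 = 1. Options: 26−2→G=1, 26−3→G=0, 26−9→G=0. Hits: 1.
Stack B: need g' = 1⊕3 = 2. Options: 25−2→G=0, 25−3→G=0, 25−9→G=0. Hits: 0.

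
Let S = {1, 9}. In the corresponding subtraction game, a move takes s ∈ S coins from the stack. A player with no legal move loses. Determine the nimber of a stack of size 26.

G(0) = 0
G(1) = mex{0} = 1
G(2) = mex{1} = 0
G(3) = mex{0} = 1
G(4) = mex{1} = 0
G(5) = mex{0} = 1
G(6) = mex{1} = 0
G(7) = mex{0} = 1
G(8) = mex{1} = 0
G(9) = mex{0,0} = 1
G(10) = mex{1,1} = 0
G(11) = mex{0,0} = 1
G(12) = mex{1,1} = 0
G(13) = mex{0,0} = 1
G(14) = mex{1,1} = 0
G(15) = mex{0,0} = 1
G(16) = mex{1,1} = 0
G(17) = mex{0,0} = 1
G(18) = mex{1,1} = 0
G(19) = mex{0,0} = 1
G(20) = mex{1,1} = 0
G(21) = mex{0,0} = 1
G(22) = mex{1,1} = 0
G(23) = mex{0,0} = 1
G(24) = mex{1,1} = 0
G(25) = mex{0,0} = 1
G(26) = mex{1,1} = 0

0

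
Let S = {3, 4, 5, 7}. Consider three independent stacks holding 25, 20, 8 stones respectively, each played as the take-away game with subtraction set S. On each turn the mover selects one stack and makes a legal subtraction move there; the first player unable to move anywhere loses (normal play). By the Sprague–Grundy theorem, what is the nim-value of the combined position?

3

All stacks use S = {3, 4, 5, 7}:
G(0) = 0
G(1) = mex{} = 0
G(2) = mex{} = 0
G(3) = mex{0} = 1
G(4) = mex{0,0} = 1
G(5) = mex{0,0,0} = 1
G(6) = mex{1,0,0} = 2
G(7) = mex{1,1,0,0} = 2
G(8) = mex{1,1,1,0} = 2
G(9) = mex{2,1,1,0} = 3
G(10) = mex{2,2,1,1} = 0
G(11) = mex{2,2,2,1} = 0
G(12) = mex{3,2,2,1} = 0
G(13) = mex{0,3,2,2} = 1
G(14) = mex{0,0,3,2} = 1
G(15) = mex{0,0,0,2} = 1
G(16) = mex{1,0,0,3} = 2
G(17) = mex{1,1,0,0} = 2
G(18) = mex{1,1,1,0} = 2
G(19) = mex{2,1,1,0} = 3
G(20) = mex{2,2,1,1} = 0
G(21) = mex{2,2,2,1} = 0
G(22) = mex{3,2,2,1} = 0
G(23) = mex{0,3,2,2} = 1
G(24) = mex{0,0,3,2} = 1
G(25) = mex{0,0,0,2} = 1
Stack A: G(25) = 1.
Stack B: G(20) = 0.
Stack C: G(8) = 2.
Combined Grundy value = 1 ⊕ 0 ⊕ 2 = 3.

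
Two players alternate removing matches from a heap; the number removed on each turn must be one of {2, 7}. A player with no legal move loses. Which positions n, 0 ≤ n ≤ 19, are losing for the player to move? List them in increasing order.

0, 1, 4, 5, 9, 10, 13, 14, 18, 19

G(0) = 0
G(1) = mex{} = 0
G(2) = mex{0} = 1
G(3) = mex{0} = 1
G(4) = mex{1} = 0
G(5) = mex{1} = 0
G(6) = mex{0} = 1
G(7) = mex{0,0} = 1
G(8) = mex{1,0} = 2
G(9) = mex{1,1} = 0
G(10) = mex{2,1} = 0
G(11) = mex{0,0} = 1
G(12) = mex{0,0} = 1
G(13) = mex{1,1} = 0
G(14) = mex{1,1} = 0
G(15) = mex{0,2} = 1
G(16) = mex{0,0} = 1
G(17) = mex{1,0} = 2
G(18) = mex{1,1} = 0
G(19) = mex{2,1} = 0
P-positions are exactly the n with G(n) = 0.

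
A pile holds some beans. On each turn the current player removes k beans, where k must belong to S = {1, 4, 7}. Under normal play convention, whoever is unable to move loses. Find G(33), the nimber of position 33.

n :  0  1  2  3  4  5  6  7  8  9 10 11 12 13 14 15 16 17 18 19 20 21 22 23 24 25 26 27 28 29 30 31 32 33
G :  0  1  0  1  2  0  1  2  0  1  0  1  2  0  1  2  0  1  0  1  2  0  1  2  0  1  0  1  2  0  1  2  0  1

1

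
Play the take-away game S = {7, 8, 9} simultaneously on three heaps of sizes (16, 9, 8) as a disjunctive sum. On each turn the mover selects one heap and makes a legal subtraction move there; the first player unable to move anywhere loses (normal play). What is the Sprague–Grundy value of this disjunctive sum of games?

0

All heaps use S = {7, 8, 9}:
G(0) = 0
G(1) = mex{} = 0
G(2) = mex{} = 0
G(3) = mex{} = 0
G(4) = mex{} = 0
G(5) = mex{} = 0
G(6) = mex{} = 0
G(7) = mex{0} = 1
G(8) = mex{0,0} = 1
G(9) = mex{0,0,0} = 1
G(10) = mex{0,0,0} = 1
G(11) = mex{0,0,0} = 1
G(12) = mex{0,0,0} = 1
G(13) = mex{0,0,0} = 1
G(14) = mex{1,0,0} = 2
G(15) = mex{1,1,0} = 2
G(16) = mex{1,1,1} = 0
Heap A: G(16) = 0.
Heap B: G(9) = 1.
Heap C: G(8) = 1.
Combined Grundy value = 0 ⊕ 1 ⊕ 1 = 0.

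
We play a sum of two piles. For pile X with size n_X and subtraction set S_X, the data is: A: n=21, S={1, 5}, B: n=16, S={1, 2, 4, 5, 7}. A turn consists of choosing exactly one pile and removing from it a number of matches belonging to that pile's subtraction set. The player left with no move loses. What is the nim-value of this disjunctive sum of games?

0

Pile A, S = {1, 5}:
n :  0  1  2  3  4  5  6  7  8  9 10 11 12 13 14 15 16 17 18 19 20 21
G :  0  1  0  1  0  1  0  1  0  1  0  1  0  1  0  1  0  1  0  1  0  1
G_A(21) = 1.
Pile B, S = {1, 2, 4, 5, 7}:
n :  0  1  2  3  4  5  6  7  8  9 10 11 12 13 14 15 16
G :  0  1  2  0  1  2  0  1  2  0  1  2  0  1  2  0  1
G_B(16) = 1.
Combined Grundy value = 1 ⊕ 1 = 0.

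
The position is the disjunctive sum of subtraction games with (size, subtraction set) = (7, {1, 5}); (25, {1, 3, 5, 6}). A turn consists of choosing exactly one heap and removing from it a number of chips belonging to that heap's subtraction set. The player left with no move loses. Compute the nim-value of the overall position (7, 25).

Heap A, S = {1, 5}:
G(0) = 0
G(1) = mex{0} = 1
G(2) = mex{1} = 0
G(3) = mex{0} = 1
G(4) = mex{1} = 0
G(5) = mex{0,0} = 1
G(6) = mex{1,1} = 0
G(7) = mex{0,0} = 1
G_A(7) = 1.
Heap B, S = {1, 3, 5, 6}:
n :  0  1  2  3  4  5  6  7  8  9 10 11 12 13 14 15 16 17 18 19 20 21 22 23 24 25
G :  0  1  0  1  0  1  2  3  2  3  2  0  1  0  1  0  1  2  3  2  3  2  0  1  0  1
G_B(25) = 1.
Combined Grundy value = 1 ⊕ 1 = 0.

0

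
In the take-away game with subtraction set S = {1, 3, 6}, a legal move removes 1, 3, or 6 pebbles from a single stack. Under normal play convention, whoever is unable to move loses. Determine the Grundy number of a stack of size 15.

G(0) = 0
G(1) = mex{0} = 1
G(2) = mex{1} = 0
G(3) = mex{0,0} = 1
G(4) = mex{1,1} = 0
G(5) = mex{0,0} = 1
G(6) = mex{1,1,0} = 2
G(7) = mex{2,0,1} = 3
G(8) = mex{3,1,0} = 2
G(9) = mex{2,2,1} = 0
G(10) = mex{0,3,0} = 1
G(11) = mex{1,2,1} = 0
G(12) = mex{0,0,2} = 1
G(13) = mex{1,1,3} = 0
G(14) = mex{0,0,2} = 1
G(15) = mex{1,1,0} = 2

2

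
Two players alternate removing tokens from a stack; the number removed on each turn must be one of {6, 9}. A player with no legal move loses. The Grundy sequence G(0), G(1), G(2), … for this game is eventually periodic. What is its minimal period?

G(0) = 0
G(1) = mex{} = 0
G(2) = mex{} = 0
G(3) = mex{} = 0
G(4) = mex{} = 0
G(5) = mex{} = 0
G(6) = mex{0} = 1
G(7) = mex{0} = 1
G(8) = mex{0} = 1
G(9) = mex{0,0} = 1
G(10) = mex{0,0} = 1
G(11) = mex{0,0} = 1
G(12) = mex{1,0} = 2
G(13) = mex{1,0} = 2
G(14) = mex{1,0} = 2
G(15) = mex{1,1} = 0
G(16) = mex{1,1} = 0
G(17) = mex{1,1} = 0
G(18) = mex{2,1} = 0
G(19) = mex{2,1} = 0
G(20) = mex{2,1} = 0
G(21) = mex{0,2} = 1
G(22) = mex{0,2} = 1
G(23) = mex{0,2} = 1
G(24) = mex{0,0} = 1
G(25) = mex{0,0} = 1
G(26) = mex{0,0} = 1
G(27) = mex{1,0} = 2
G(28) = mex{1,0} = 2
G(29) = mex{1,0} = 2
G(30) = mex{1,1} = 0
G(31) = mex{1,1} = 0
G(n+15) = G(n) holds for n = 0,…,8 (a full window of length max(S) = 9), so the sequence is purely periodic with period 15.

15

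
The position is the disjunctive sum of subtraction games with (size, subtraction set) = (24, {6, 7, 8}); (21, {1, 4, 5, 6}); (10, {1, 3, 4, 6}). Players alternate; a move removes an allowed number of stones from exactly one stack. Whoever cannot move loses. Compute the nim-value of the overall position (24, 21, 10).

Stack A, S = {6, 7, 8}:
G(0) = 0
G(1) = mex{} = 0
G(2) = mex{} = 0
G(3) = mex{} = 0
G(4) = mex{} = 0
G(5) = mex{} = 0
G(6) = mex{0} = 1
G(7) = mex{0,0} = 1
G(8) = mex{0,0,0} = 1
G(9) = mex{0,0,0} = 1
G(10) = mex{0,0,0} = 1
G(11) = mex{0,0,0} = 1
G(12) = mex{1,0,0} = 2
G(13) = mex{1,1,0} = 2
G(14) = mex{1,1,1} = 0
G(15) = mex{1,1,1} = 0
G(16) = mex{1,1,1} = 0
G(17) = mex{1,1,1} = 0
G(18) = mex{2,1,1} = 0
G(19) = mex{2,2,1} = 0
G(20) = mex{0,2,2} = 1
G(21) = mex{0,0,2} = 1
G(22) = mex{0,0,0} = 1
G(23) = mex{0,0,0} = 1
G(24) = mex{0,0,0} = 1
G_A(24) = 1.
Stack B, S = {1, 4, 5, 6}:
G(0) = 0
G(1) = mex{0} = 1
G(2) = mex{1} = 0
G(3) = mex{0} = 1
G(4) = mex{1,0} = 2
G(5) = mex{2,1,0} = 3
G(6) = mex{3,0,1,0} = 2
G(7) = mex{2,1,0,1} = 3
G(8) = mex{3,2,1,0} = 4
G(9) = mex{4,3,2,1} = 0
G(10) = mex{0,2,3,2} = 1
G(11) = mex{1,3,2,3} = 0
G(12) = mex{0,4,3,2} = 1
G(13) = mex{1,0,4,3} = 2
G(14) = mex{2,1,0,4} = 3
G(15) = mex{3,0,1,0} = 2
G(16) = mex{2,1,0,1} = 3
G(17) = mex{3,2,1,0} = 4
G(18) = mex{4,3,2,1} = 0
G(19) = mex{0,2,3,2} = 1
G(20) = mex{1,3,2,3} = 0
G(21) = mex{0,4,3,2} = 1
G_B(21) = 1.
Stack C, S = {1, 3, 4, 6}:
n :  0  1  2  3  4  5  6  7  8  9 10
G :  0  1  0  1  2  3  2  0  1  0  1
G_C(10) = 1.
Combined Grundy value = 1 ⊕ 1 ⊕ 1 = 1.

1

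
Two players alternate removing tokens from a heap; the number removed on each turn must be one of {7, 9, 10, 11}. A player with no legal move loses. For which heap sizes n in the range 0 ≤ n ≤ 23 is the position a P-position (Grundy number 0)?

0, 1, 2, 3, 4, 5, 6, 18, 19, 20, 21, 22, 23

n :  0  1  2  3  4  5  6  7  8  9 10 11 12 13 14 15 16 17 18 19 20 21 22 23
G :  0  0  0  0  0  0  0  1  1  1  1  1  1  1  2  2  2  2  0  0  0  0  0  0
P-positions are exactly the n with G(n) = 0.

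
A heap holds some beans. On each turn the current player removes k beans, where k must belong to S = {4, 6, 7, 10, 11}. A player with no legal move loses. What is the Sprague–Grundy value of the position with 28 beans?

3

G(0) = 0
G(1) = mex{} = 0
G(2) = mex{} = 0
G(3) = mex{} = 0
G(4) = mex{0} = 1
G(5) = mex{0} = 1
G(6) = mex{0,0} = 1
G(7) = mex{0,0,0} = 1
G(8) = mex{1,0,0} = 2
G(9) = mex{1,0,0} = 2
G(10) = mex{1,1,0,0} = 2
G(11) = mex{1,1,1,0,0} = 2
G(12) = mex{2,1,1,0,0} = 3
G(13) = mex{2,1,1,0,0} = 3
G(14) = mex{2,2,1,1,0} = 3
G(15) = mex{2,2,2,1,1} = 0
G(16) = mex{3,2,2,1,1} = 0
G(17) = mex{3,2,2,1,1} = 0
G(18) = mex{3,3,2,2,1} = 0
G(19) = mex{0,3,3,2,2} = 1
G(20) = mex{0,3,3,2,2} = 1
G(21) = mex{0,0,3,2,2} = 1
G(22) = mex{0,0,0,3,2} = 1
G(23) = mex{1,0,0,3,3} = 2
G(24) = mex{1,0,0,3,3} = 2
G(25) = mex{1,1,0,0,3} = 2
G(26) = mex{1,1,1,0,0} = 2
G(27) = mex{2,1,1,0,0} = 3
G(28) = mex{2,1,1,0,0} = 3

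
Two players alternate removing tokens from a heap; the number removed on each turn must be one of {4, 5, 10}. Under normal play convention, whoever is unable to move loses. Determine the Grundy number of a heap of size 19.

1

G(0) = 0
G(1) = mex{} = 0
G(2) = mex{} = 0
G(3) = mex{} = 0
G(4) = mex{0} = 1
G(5) = mex{0,0} = 1
G(6) = mex{0,0} = 1
G(7) = mex{0,0} = 1
G(8) = mex{1,0} = 2
G(9) = mex{1,1} = 0
G(10) = mex{1,1,0} = 2
G(11) = mex{1,1,0} = 2
G(12) = mex{2,1,0} = 3
G(13) = mex{0,2,0} = 1
G(14) = mex{2,0,1} = 3
G(15) = mex{2,2,1} = 0
G(16) = mex{3,2,1} = 0
G(17) = mex{1,3,1} = 0
G(18) = mex{3,1,2} = 0
G(19) = mex{0,3,0} = 1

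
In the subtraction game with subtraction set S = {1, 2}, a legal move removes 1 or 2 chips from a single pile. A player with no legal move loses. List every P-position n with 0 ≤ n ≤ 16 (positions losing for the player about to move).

n :  0  1  2  3  4  5  6  7  8  9 10 11 12 13 14 15 16
G :  0  1  2  0  1  2  0  1  2  0  1  2  0  1  2  0  1
P-positions are exactly the n with G(n) = 0.

0, 3, 6, 9, 12, 15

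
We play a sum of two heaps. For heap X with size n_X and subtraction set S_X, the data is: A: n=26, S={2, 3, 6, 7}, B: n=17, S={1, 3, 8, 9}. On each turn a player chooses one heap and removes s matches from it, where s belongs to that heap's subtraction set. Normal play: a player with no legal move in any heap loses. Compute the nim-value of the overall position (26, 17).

3

Heap A, S = {2, 3, 6, 7}:
G(0) = 0
G(1) = mex{} = 0
G(2) = mex{0} = 1
G(3) = mex{0,0} = 1
G(4) = mex{1,0} = 2
G(5) = mex{1,1} = 0
G(6) = mex{2,1,0} = 3
G(7) = mex{0,2,0,0} = 1
G(8) = mex{3,0,1,0} = 2
G(9) = mex{1,3,1,1} = 0
G(10) = mex{2,1,2,1} = 0
G(11) = mex{0,2,0,2} = 1
G(12) = mex{0,0,3,0} = 1
G(13) = mex{1,0,1,3} = 2
G(14) = mex{1,1,2,1} = 0
G(15) = mex{2,1,0,2} = 3
G(16) = mex{0,2,0,0} = 1
G(17) = mex{3,0,1,0} = 2
G(18) = mex{1,3,1,1} = 0
G(19) = mex{2,1,2,1} = 0
G(20) = mex{0,2,0,2} = 1
G(21) = mex{0,0,3,0} = 1
G(22) = mex{1,0,1,3} = 2
G(23) = mex{1,1,2,1} = 0
G(24) = mex{2,1,0,2} = 3
G(25) = mex{0,2,0,0} = 1
G(26) = mex{3,0,1,0} = 2
G_A(26) = 2.
Heap B, S = {1, 3, 8, 9}:
G(0) = 0
G(1) = mex{0} = 1
G(2) = mex{1} = 0
G(3) = mex{0,0} = 1
G(4) = mex{1,1} = 0
G(5) = mex{0,0} = 1
G(6) = mex{1,1} = 0
G(7) = mex{0,0} = 1
G(8) = mex{1,1,0} = 2
G(9) = mex{2,0,1,0} = 3
G(10) = mex{3,1,0,1} = 2
G(11) = mex{2,2,1,0} = 3
G(12) = mex{3,3,0,1} = 2
G(13) = mex{2,2,1,0} = 3
G(14) = mex{3,3,0,1} = 2
G(15) = mex{2,2,1,0} = 3
G(16) = mex{3,3,2,1} = 0
G(17) = mex{0,2,3,2} = 1
G_B(17) = 1.
Combined Grundy value = 2 ⊕ 1 = 3.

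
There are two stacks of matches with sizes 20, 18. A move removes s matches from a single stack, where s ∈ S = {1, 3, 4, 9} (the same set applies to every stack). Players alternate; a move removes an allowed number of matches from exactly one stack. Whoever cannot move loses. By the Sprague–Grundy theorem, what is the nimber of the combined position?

All stacks use S = {1, 3, 4, 9}:
G(0) = 0
G(1) = mex{0} = 1
G(2) = mex{1} = 0
G(3) = mex{0,0} = 1
G(4) = mex{1,1,0} = 2
G(5) = mex{2,0,1} = 3
G(6) = mex{3,1,0} = 2
G(7) = mex{2,2,1} = 0
G(8) = mex{0,3,2} = 1
G(9) = mex{1,2,3,0} = 4
G(10) = mex{4,0,2,1} = 3
G(11) = mex{3,1,0,0} = 2
G(12) = mex{2,4,1,1} = 0
G(13) = mex{0,3,4,2} = 1
G(14) = mex{1,2,3,3} = 0
G(15) = mex{0,0,2,2} = 1
G(16) = mex{1,1,0,0} = 2
G(17) = mex{2,0,1,1} = 3
G(18) = mex{3,1,0,4} = 2
G(19) = mex{2,2,1,3} = 0
G(20) = mex{0,3,2,2} = 1
Stack A: G(20) = 1.
Stack B: G(18) = 2.
Combined Grundy value = 1 ⊕ 2 = 3.

3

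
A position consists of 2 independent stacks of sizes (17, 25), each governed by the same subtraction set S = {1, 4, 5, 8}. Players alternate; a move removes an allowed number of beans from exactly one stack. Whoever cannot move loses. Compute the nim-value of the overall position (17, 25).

7

All stacks use S = {1, 4, 5, 8}:
G(0) = 0
G(1) = mex{0} = 1
G(2) = mex{1} = 0
G(3) = mex{0} = 1
G(4) = mex{1,0} = 2
G(5) = mex{2,1,0} = 3
G(6) = mex{3,0,1} = 2
G(7) = mex{2,1,0} = 3
G(8) = mex{3,2,1,0} = 4
G(9) = mex{4,3,2,1} = 0
G(10) = mex{0,2,3,0} = 1
G(11) = mex{1,3,2,1} = 0
G(12) = mex{0,4,3,2} = 1
G(13) = mex{1,0,4,3} = 2
G(14) = mex{2,1,0,2} = 3
G(15) = mex{3,0,1,3} = 2
G(16) = mex{2,1,0,4} = 3
G(17) = mex{3,2,1,0} = 4
G(18) = mex{4,3,2,1} = 0
G(19) = mex{0,2,3,0} = 1
G(20) = mex{1,3,2,1} = 0
G(21) = mex{0,4,3,2} = 1
G(22) = mex{1,0,4,3} = 2
G(23) = mex{2,1,0,2} = 3
G(24) = mex{3,0,1,3} = 2
G(25) = mex{2,1,0,4} = 3
Stack A: G(17) = 4.
Stack B: G(25) = 3.
Combined Grundy value = 4 ⊕ 3 = 7.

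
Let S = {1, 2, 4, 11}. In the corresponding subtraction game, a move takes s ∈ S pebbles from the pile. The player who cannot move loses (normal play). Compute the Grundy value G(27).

0

G(0) = 0
G(1) = mex{0} = 1
G(2) = mex{1,0} = 2
G(3) = mex{2,1} = 0
G(4) = mex{0,2,0} = 1
G(5) = mex{1,0,1} = 2
G(6) = mex{2,1,2} = 0
G(7) = mex{0,2,0} = 1
G(8) = mex{1,0,1} = 2
G(9) = mex{2,1,2} = 0
G(10) = mex{0,2,0} = 1
G(11) = mex{1,0,1,0} = 2
G(12) = mex{2,1,2,1} = 0
G(13) = mex{0,2,0,2} = 1
G(14) = mex{1,0,1,0} = 2
G(15) = mex{2,1,2,1} = 0
G(16) = mex{0,2,0,2} = 1
G(17) = mex{1,0,1,0} = 2
G(18) = mex{2,1,2,1} = 0
G(19) = mex{0,2,0,2} = 1
G(20) = mex{1,0,1,0} = 2
G(21) = mex{2,1,2,1} = 0
G(22) = mex{0,2,0,2} = 1
G(23) = mex{1,0,1,0} = 2
G(24) = mex{2,1,2,1} = 0
G(25) = mex{0,2,0,2} = 1
G(26) = mex{1,0,1,0} = 2
G(27) = mex{2,1,2,1} = 0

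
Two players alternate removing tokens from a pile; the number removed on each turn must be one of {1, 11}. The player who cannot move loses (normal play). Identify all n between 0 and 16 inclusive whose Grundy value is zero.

0, 2, 4, 6, 8, 10, 12, 14, 16

G(0) = 0
G(1) = mex{0} = 1
G(2) = mex{1} = 0
G(3) = mex{0} = 1
G(4) = mex{1} = 0
G(5) = mex{0} = 1
G(6) = mex{1} = 0
G(7) = mex{0} = 1
G(8) = mex{1} = 0
G(9) = mex{0} = 1
G(10) = mex{1} = 0
G(11) = mex{0,0} = 1
G(12) = mex{1,1} = 0
G(13) = mex{0,0} = 1
G(14) = mex{1,1} = 0
G(15) = mex{0,0} = 1
G(16) = mex{1,1} = 0
P-positions are exactly the n with G(n) = 0.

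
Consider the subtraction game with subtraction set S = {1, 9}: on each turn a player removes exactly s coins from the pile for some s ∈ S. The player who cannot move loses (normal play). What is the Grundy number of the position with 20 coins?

n :  0  1  2  3  4  5  6  7  8  9 10 11 12 13 14 15 16 17 18 19 20
G :  0  1  0  1  0  1  0  1  0  1  0  1  0  1  0  1  0  1  0  1  0

0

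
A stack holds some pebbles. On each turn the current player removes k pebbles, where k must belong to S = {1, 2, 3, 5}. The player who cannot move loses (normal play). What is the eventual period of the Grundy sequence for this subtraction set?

4

n :  0  1  2  3  4  5  6  7  8  9 10 11 12 13 14
G :  0  1  2  3  0  1  2  3  0  1  2  3  0  1  2
G(n+4) = G(n) holds for n = 0,…,4 (a full window of length max(S) = 5), so the sequence is purely periodic with period 4.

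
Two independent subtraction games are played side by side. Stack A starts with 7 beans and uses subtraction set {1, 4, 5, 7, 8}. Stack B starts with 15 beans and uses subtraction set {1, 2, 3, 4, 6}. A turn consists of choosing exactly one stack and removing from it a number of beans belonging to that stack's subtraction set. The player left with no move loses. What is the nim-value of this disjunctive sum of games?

Stack A, S = {1, 4, 5, 7, 8}:
G(0) = 0
G(1) = mex{0} = 1
G(2) = mex{1} = 0
G(3) = mex{0} = 1
G(4) = mex{1,0} = 2
G(5) = mex{2,1,0} = 3
G(6) = mex{3,0,1} = 2
G(7) = mex{2,1,0,0} = 3
G_A(7) = 3.
Stack B, S = {1, 2, 3, 4, 6}:
G(0) = 0
G(1) = mex{0} = 1
G(2) = mex{1,0} = 2
G(3) = mex{2,1,0} = 3
G(4) = mex{3,2,1,0} = 4
G(5) = mex{4,3,2,1} = 0
G(6) = mex{0,4,3,2,0} = 1
G(7) = mex{1,0,4,3,1} = 2
G(8) = mex{2,1,0,4,2} = 3
G(9) = mex{3,2,1,0,3} = 4
G(10) = mex{4,3,2,1,4} = 0
G(11) = mex{0,4,3,2,0} = 1
G(12) = mex{1,0,4,3,1} = 2
G(13) = mex{2,1,0,4,2} = 3
G(14) = mex{3,2,1,0,3} = 4
G(15) = mex{4,3,2,1,4} = 0
G_B(15) = 0.
Combined Grundy value = 3 ⊕ 0 = 3.

3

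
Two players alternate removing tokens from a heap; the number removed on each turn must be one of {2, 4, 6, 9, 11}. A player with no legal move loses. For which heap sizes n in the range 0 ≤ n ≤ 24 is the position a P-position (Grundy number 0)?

G(0) = 0
G(1) = mex{} = 0
G(2) = mex{0} = 1
G(3) = mex{0} = 1
G(4) = mex{1,0} = 2
G(5) = mex{1,0} = 2
G(6) = mex{2,1,0} = 3
G(7) = mex{2,1,0} = 3
G(8) = mex{3,2,1} = 0
G(9) = mex{3,2,1,0} = 4
G(10) = mex{0,3,2,0} = 1
G(11) = mex{4,3,2,1,0} = 5
G(12) = mex{1,0,3,1,0} = 2
G(13) = mex{5,4,3,2,1} = 0
G(14) = mex{2,1,0,2,1} = 3
G(15) = mex{0,5,4,3,2} = 1
G(16) = mex{3,2,1,3,2} = 0
G(17) = mex{1,0,5,0,3} = 2
G(18) = mex{0,3,2,4,3} = 1
G(19) = mex{2,1,0,1,0} = 3
G(20) = mex{1,0,3,5,4} = 2
G(21) = mex{3,2,1,2,1} = 0
G(22) = mex{2,1,0,0,5} = 3
G(23) = mex{0,3,2,3,2} = 1
G(24) = mex{3,2,1,1,0} = 4
P-positions are exactly the n with G(n) = 0.

0, 1, 8, 13, 16, 21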